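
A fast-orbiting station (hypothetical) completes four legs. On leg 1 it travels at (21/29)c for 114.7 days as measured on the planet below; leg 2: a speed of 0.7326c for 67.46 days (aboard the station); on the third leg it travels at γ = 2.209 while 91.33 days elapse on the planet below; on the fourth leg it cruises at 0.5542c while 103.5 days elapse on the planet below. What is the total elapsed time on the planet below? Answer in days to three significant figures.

Leg 1: 114.7 days is already measured on the planet below.
Leg 2: γ = 1/√(1 − 0.7326²) = 1/√0.4633 = 1.469; Δt_2 = 1.469 × 67.46 = 99.11 days.
Leg 3: 91.33 days is already measured on the planet below.
Leg 4: 103.5 days is already measured on the planet below.
Total: 114.7 + 99.11 + 91.33 + 103.5 days.

Δt = 409 days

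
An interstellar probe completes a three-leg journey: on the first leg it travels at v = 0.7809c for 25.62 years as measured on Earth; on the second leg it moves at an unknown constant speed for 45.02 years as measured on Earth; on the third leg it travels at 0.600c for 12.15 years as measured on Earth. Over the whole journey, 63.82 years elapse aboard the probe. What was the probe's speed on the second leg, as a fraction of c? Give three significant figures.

β = 0.533

Leg 1: γ = 1/√(1 − 0.7809²) = 1/√0.3902 = 1.601; τ_1 = 25.62/1.601 = 16.00 years.
Leg 2: speed unknown; τ_2 = 45.02/γ_2.
Leg 3: γ = 1/√(1 − 0.600²) = 5/4 = 1.250; τ_3 = 12.15/1.250 = 9.720 years.
Total proper time: 16.00 + τ_2 + 9.720 = 63.82, so τ_2 = 63.82 − 25.72 = 38.10 years.
γ_2 = 45.02/38.10 = 1.182; β = √(1 − 1/γ²) = √0.2839.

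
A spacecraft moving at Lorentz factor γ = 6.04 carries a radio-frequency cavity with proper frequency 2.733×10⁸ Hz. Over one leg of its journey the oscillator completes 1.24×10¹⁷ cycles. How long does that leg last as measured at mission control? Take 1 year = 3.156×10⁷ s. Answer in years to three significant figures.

Δt = 86.8 years

γ = 6.04
Proper time for N cycles: τ = N/f = 1.24×10¹⁷/(2.733×10⁸) = 4.537×10⁸ s = 14.38 years.
Lab-frame duration Δt = γτ = 6.040 × 14.38 = 86.83 years.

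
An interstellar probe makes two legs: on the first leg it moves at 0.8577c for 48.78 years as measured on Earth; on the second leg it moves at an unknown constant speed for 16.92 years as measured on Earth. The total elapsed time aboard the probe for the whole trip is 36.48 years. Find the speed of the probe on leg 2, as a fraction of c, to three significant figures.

Leg 1: γ = 1/√(1 − 0.8577²) = 1/√0.2644 = 1.945; τ_1 = 48.78/1.945 = 25.08 years.
Leg 2: speed unknown; τ_2 = 16.92/γ_2.
Total proper time: 25.08 + τ_2 = 36.48, so τ_2 = 36.48 − 25.08 = 11.40 years.
γ_2 = 16.92/11.40 = 1.484; β = √(1 − 1/γ²) = √0.5461.

β = 0.739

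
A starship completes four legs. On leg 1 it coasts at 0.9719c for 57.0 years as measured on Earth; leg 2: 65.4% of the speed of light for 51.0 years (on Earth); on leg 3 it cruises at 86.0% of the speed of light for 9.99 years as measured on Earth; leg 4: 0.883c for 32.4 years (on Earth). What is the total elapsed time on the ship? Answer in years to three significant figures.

τ = 72.3 years

Leg 1: γ = 1/√(1 − 0.9719²) = 1/√0.05541 = 4.248; τ_1 = 57.0/4.248 = 13.42 years.
Leg 2: β = 0.654; γ = 1/√(1 − 0.654²) = 1/√0.5723 = 1.322; τ_2 = 51.0/1.322 = 38.58 years.
Leg 3: β = 0.860; γ = 1/√(1 − 0.860²) = 1/√0.2604 = 1.960; τ_3 = 9.99/1.960 = 5.098 years.
Leg 4: γ = 1/√(1 − 0.883²) = 1/√0.2203 = 2.131; τ_4 = 32.4/2.131 = 15.21 years.
Total: 13.42 + 38.58 + 5.098 + 15.21 years.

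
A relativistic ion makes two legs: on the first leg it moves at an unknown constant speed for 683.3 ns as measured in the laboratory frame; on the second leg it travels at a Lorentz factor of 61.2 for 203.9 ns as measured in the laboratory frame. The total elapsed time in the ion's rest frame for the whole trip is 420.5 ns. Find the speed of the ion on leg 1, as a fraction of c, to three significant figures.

β = 0.792

Leg 1: speed unknown; τ_1 = 683.3/γ_1.
Leg 2: γ = 61.2; τ_2 = 203.9/61.20 = 3.332 ns.
Total proper time: τ_1 + 3.332 = 420.5, so τ_1 = 420.5 − 3.332 = 417.2 ns.
γ_1 = 683.3/417.2 = 1.638; β = √(1 − 1/γ²) = √0.6273.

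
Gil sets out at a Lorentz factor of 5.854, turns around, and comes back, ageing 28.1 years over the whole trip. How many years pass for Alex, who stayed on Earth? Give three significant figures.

Δt = 164 years

γ = 5.854
Earth-frame duration is the dilated interval: Δt = γτ = 5.854 × 28.1 years.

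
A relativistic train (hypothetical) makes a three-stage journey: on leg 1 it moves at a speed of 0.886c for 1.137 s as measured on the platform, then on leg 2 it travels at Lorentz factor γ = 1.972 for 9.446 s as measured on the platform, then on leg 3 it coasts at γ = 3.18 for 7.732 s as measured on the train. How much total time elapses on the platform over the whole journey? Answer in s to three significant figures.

Δt = 35.2 s

Leg 1: 1.137 s is already measured on the platform.
Leg 2: 9.446 s is already measured on the platform.
Leg 3: γ = 3.18; Δt_3 = 3.180 × 7.732 = 24.59 s.
Total: 1.137 + 9.446 + 24.59 s.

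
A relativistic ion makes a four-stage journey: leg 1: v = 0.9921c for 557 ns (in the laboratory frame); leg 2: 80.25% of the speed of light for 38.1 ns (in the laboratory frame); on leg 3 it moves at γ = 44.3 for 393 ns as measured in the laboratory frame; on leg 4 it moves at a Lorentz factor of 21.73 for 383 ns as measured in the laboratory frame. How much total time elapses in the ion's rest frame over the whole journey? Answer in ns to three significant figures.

τ = 119 ns

Leg 1: γ = 1/√(1 − 0.9921²) = 1/√0.01574 = 7.971; τ_1 = 557/7.971 = 69.88 ns.
Leg 2: β = 0.8025; γ = 1/√(1 − 0.8025²) = 1/√0.3560 = 1.676; τ_2 = 38.1/1.676 = 22.73 ns.
Leg 3: γ = 44.3; τ_3 = 393/44.30 = 8.871 ns.
Leg 4: γ = 21.73; τ_4 = 383/21.73 = 17.63 ns.
Total: 69.88 + 22.73 + 8.871 + 17.63 ns.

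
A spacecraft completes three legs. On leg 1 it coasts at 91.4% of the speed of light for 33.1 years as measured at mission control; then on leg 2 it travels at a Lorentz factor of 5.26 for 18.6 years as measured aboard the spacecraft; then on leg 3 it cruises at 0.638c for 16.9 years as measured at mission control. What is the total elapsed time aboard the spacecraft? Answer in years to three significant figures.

Leg 1: β = 0.914; γ = 1/√(1 − 0.914²) = 1/√0.1646 = 2.465; τ_1 = 33.1/2.465 = 13.43 years.
Leg 2: 18.6 years is already measured aboard the spacecraft.
Leg 3: γ = 1/√(1 − 0.638²) = 1/√0.5930 = 1.299; τ_3 = 16.9/1.299 = 13.01 years.
Total: 13.43 + 18.60 + 13.01 years.

τ = 45.0 years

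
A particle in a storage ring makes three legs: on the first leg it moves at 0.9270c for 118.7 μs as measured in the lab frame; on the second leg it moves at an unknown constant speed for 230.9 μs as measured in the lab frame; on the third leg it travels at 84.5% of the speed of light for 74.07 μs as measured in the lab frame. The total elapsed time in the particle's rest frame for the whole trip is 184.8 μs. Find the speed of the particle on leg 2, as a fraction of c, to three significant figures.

Leg 1: γ = 1/√(1 − 0.9270²) = 1/√0.1407 = 2.666; τ_1 = 118.7/2.666 = 44.52 μs.
Leg 2: speed unknown; τ_2 = 230.9/γ_2.
Leg 3: β = 0.845; γ = 1/√(1 − 0.845²) = 1/√0.2860 = 1.870; τ_3 = 74.07/1.870 = 39.61 μs.
Total proper time: 44.52 + τ_2 + 39.61 = 184.8, so τ_2 = 184.8 − 84.13 = 100.7 μs.
γ_2 = 230.9/100.7 = 2.294; β = √(1 − 1/γ²) = √0.8099.

β = 0.900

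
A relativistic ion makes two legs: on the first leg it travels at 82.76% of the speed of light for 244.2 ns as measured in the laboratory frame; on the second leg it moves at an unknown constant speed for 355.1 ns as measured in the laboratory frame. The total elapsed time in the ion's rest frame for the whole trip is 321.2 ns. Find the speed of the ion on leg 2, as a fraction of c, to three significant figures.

Leg 1: β = 0.8276; γ = 1/√(1 − 0.8276²) = 1/√0.3151 = 1.782; τ_1 = 244.2/1.782 = 137.1 ns.
Leg 2: speed unknown; τ_2 = 355.1/γ_2.
Total proper time: 137.1 + τ_2 = 321.2, so τ_2 = 321.2 − 137.1 = 184.1 ns.
γ_2 = 355.1/184.1 = 1.929; β = √(1 − 1/γ²) = √0.7311.

β = 0.855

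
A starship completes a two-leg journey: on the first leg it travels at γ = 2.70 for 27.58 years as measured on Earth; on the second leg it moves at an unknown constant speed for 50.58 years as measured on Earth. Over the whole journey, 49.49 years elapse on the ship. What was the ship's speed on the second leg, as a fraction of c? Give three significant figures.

β = 0.630

Leg 1: γ = 2.70; τ_1 = 27.58/2.700 = 10.21 years.
Leg 2: speed unknown; τ_2 = 50.58/γ_2.
Total proper time: 10.21 + τ_2 = 49.49, so τ_2 = 49.49 − 10.21 = 39.28 years.
γ_2 = 50.58/39.28 = 1.288; β = √(1 − 1/γ²) = √0.3971.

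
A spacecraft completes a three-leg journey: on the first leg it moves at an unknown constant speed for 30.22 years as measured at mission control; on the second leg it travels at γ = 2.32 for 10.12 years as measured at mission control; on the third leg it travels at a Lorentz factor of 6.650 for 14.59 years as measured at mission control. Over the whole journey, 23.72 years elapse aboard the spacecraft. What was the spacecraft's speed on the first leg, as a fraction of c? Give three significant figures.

Leg 1: speed unknown; τ_1 = 30.22/γ_1.
Leg 2: γ = 2.32; τ_2 = 10.12/2.320 = 4.362 years.
Leg 3: γ = 6.650; τ_3 = 14.59/6.650 = 2.194 years.
Total proper time: τ_1 + 4.362 + 2.194 = 23.72, so τ_1 = 23.72 − 6.556 = 17.16 years.
γ_1 = 30.22/17.16 = 1.761; β = √(1 − 1/γ²) = √0.6774.

β = 0.823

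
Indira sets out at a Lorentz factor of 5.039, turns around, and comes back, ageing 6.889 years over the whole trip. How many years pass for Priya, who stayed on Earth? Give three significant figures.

Δt = 34.7 years

γ = 5.039
Earth-frame duration is the dilated interval: Δt = γτ = 5.039 × 6.889 years.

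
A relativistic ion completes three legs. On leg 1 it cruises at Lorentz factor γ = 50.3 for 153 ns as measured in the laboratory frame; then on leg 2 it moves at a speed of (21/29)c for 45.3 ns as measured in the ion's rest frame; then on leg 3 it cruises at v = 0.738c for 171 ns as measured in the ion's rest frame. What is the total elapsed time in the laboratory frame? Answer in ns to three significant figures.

Leg 1: 153 ns is already measured in the laboratory frame.
Leg 2: γ = 1/√(1 − (21/29)²) = 29/20 = 1.450; Δt_2 = 1.450 × 45.3 = 65.69 ns.
Leg 3: γ = 1/√(1 − 0.738²) = 1/√0.4554 = 1.482; Δt_3 = 1.482 × 171 = 253.4 ns.
Total: 153.0 + 65.69 + 253.4 ns.

Δt = 472 ns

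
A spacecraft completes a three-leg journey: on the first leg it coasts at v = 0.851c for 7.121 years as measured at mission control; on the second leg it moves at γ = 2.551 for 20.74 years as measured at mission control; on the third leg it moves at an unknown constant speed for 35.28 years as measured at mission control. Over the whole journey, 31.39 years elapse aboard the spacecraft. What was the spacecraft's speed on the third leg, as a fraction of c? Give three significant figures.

Leg 1: γ = 1/√(1 − 0.851²) = 1/√0.2758 = 1.904; τ_1 = 7.121/1.904 = 3.740 years.
Leg 2: γ = 2.551; τ_2 = 20.74/2.551 = 8.130 years.
Leg 3: speed unknown; τ_3 = 35.28/γ_3.
Total proper time: 3.740 + 8.130 + τ_3 = 31.39, so τ_3 = 31.39 − 11.87 = 19.52 years.
γ_3 = 35.28/19.52 = 1.807; β = √(1 − 1/γ²) = √0.6939.

β = 0.833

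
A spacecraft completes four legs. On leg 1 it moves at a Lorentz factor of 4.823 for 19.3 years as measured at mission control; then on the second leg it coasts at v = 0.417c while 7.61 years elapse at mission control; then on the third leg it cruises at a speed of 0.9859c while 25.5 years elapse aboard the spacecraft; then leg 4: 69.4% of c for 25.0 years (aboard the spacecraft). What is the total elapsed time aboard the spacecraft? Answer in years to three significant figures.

Leg 1: γ = 4.823; τ_1 = 19.3/4.823 = 4.002 years.
Leg 2: γ = 1/√(1 − 0.417²) = 1/√0.8261 = 1.100; τ_2 = 7.61/1.100 = 6.917 years.
Leg 3: 25.5 years is already measured aboard the spacecraft.
Leg 4: 25.0 years is already measured aboard the spacecraft.
Total: 4.002 + 6.917 + 25.50 + 25.00 years.

τ = 61.4 years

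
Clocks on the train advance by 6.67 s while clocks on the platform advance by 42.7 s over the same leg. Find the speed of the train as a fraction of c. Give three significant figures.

The proper time is measured on the train (both events occur at the train's location); Δt is measured on the platform. γ = Δt/τ = 42.7/6.67 = 6.402.
β = √(1 − 1/γ²) = √(1 − 0.02440) = √0.9756

v = 0.988c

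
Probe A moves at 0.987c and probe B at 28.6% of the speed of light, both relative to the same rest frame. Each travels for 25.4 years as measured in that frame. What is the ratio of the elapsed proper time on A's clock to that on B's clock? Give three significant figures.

τ_A/τ_B = 0.168

A: γ = 1/√(1 − 0.987²) = 1/√0.02583 = 6.222. B: β = 0.286; γ = 1/√(1 − 0.286²) = 1/√0.9182 = 1.044.
τ_A/τ_B = γ_B/γ_A = 1.044/6.222 = 0.1677, so τ_A/τ_B = 0.1677.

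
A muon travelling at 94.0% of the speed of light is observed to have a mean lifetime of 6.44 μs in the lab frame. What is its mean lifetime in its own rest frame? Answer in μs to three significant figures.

τ₀ = 2.20 μs

β = 0.940; γ = 1/√(1 − 0.940²) = 1/√0.1164 = 2.931
The lab-frame lifetime is the dilated interval; the proper lifetime is τ₀ = Δt/γ = 6.44/2.931 μs.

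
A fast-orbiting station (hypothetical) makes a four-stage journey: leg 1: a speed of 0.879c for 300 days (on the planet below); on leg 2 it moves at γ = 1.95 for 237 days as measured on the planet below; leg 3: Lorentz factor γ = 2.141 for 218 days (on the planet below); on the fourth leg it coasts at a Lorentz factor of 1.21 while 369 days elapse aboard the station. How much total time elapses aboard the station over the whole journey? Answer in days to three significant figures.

Leg 1: γ = 1/√(1 − 0.879²) = 1/√0.2274 = 2.097; τ_1 = 300/2.097 = 143.0 days.
Leg 2: γ = 1.95; τ_2 = 237/1.950 = 121.5 days.
Leg 3: γ = 2.141; τ_3 = 218/2.141 = 101.8 days.
Leg 4: 369 days is already measured aboard the station.
Total: 143.0 + 121.5 + 101.8 + 369.0 days.

τ = 735 days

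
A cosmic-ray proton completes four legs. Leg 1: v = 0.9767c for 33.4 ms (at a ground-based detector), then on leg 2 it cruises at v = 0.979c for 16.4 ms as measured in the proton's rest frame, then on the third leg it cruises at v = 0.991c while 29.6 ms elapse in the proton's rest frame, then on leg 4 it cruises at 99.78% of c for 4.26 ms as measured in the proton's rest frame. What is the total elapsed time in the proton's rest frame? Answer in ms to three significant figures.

Leg 1: γ = 1/√(1 − 0.9767²) = 1/√0.04606 = 4.660; τ_1 = 33.4/4.660 = 7.168 ms.
Leg 2: 16.4 ms is already measured in the proton's rest frame.
Leg 3: 29.6 ms is already measured in the proton's rest frame.
Leg 4: 4.26 ms is already measured in the proton's rest frame.
Total: 7.168 + 16.40 + 29.60 + 4.260 ms.

τ = 57.4 ms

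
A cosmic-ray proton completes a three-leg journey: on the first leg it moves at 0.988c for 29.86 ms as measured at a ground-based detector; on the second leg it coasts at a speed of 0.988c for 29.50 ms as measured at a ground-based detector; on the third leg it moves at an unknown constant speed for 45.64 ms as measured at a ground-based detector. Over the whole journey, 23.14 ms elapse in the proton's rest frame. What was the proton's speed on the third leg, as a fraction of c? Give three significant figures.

Leg 1: γ = 1/√(1 − 0.988²) = 1/√0.02386 = 6.474; τ_1 = 29.86/6.474 = 4.612 ms.
Leg 2: γ = 1/√(1 − 0.988²) = 1/√0.02386 = 6.474; τ_2 = 29.50/6.474 = 4.556 ms.
Leg 3: speed unknown; τ_3 = 45.64/γ_3.
Total proper time: 4.612 + 4.556 + τ_3 = 23.14, so τ_3 = 23.14 − 9.168 = 13.97 ms.
γ_3 = 45.64/13.97 = 3.267; β = √(1 − 1/γ²) = √0.9063.

β = 0.952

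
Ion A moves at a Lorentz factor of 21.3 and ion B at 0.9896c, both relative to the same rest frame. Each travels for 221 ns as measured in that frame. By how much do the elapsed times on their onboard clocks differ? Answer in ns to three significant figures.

|τ_A − τ_B| = 21.4 ns

A: γ = 21.3; τ_A = 221/21.30 = 10.38 ns.
B: γ = 1/√(1 − 0.9896²) = 1/√0.02069 = 6.952; τ_B = 221/6.952 = 31.79 ns.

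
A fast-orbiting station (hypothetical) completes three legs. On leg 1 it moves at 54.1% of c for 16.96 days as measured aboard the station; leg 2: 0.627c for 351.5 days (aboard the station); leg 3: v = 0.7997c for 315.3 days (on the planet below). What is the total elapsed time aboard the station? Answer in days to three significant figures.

Leg 1: 16.96 days is already measured aboard the station.
Leg 2: 351.5 days is already measured aboard the station.
Leg 3: γ = 1/√(1 − 0.7997²) = 1/√0.3605 = 1.666; τ_3 = 315.3/1.666 = 189.3 days.
Total: 16.96 + 351.5 + 189.3 days.

τ = 558 days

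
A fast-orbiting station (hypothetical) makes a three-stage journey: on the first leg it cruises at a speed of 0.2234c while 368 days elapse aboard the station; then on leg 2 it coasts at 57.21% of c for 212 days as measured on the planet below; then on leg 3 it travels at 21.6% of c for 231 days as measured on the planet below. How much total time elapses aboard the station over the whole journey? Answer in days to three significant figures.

Leg 1: 368 days is already measured aboard the station.
Leg 2: β = 0.5721; γ = 1/√(1 − 0.5721²) = 1/√0.6727 = 1.219; τ_2 = 212/1.219 = 173.9 days.
Leg 3: β = 0.216; γ = 1/√(1 − 0.216²) = 1/√0.9533 = 1.024; τ_3 = 231/1.024 = 225.5 days.
Total: 368.0 + 173.9 + 225.5 days.

τ = 767 days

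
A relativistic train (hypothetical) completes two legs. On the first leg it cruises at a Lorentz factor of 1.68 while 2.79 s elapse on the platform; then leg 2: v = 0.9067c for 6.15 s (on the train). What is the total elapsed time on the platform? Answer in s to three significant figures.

Δt = 17.4 s

Leg 1: 2.79 s is already measured on the platform.
Leg 2: γ = 1/√(1 − 0.9067²) = 1/√0.1779 = 2.371; Δt_2 = 2.371 × 6.15 = 14.58 s.
Total: 2.790 + 14.58 s.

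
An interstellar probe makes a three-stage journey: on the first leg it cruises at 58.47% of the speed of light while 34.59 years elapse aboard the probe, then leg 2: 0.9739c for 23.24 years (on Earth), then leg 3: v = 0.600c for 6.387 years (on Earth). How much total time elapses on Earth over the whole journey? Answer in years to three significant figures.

Leg 1: β = 0.5847; γ = 1/√(1 − 0.5847²) = 1/√0.6581 = 1.233; Δt_1 = 1.233 × 34.59 = 42.64 years.
Leg 2: 23.24 years is already measured on Earth.
Leg 3: 6.387 years is already measured on Earth.
Total: 42.64 + 23.24 + 6.387 years.

Δt = 72.3 years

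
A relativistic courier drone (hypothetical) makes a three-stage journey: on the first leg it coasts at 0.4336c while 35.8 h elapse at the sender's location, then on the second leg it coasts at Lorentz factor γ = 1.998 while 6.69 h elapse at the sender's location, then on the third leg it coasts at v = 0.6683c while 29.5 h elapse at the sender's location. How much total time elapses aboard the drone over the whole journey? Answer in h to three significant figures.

τ = 57.6 h

Leg 1: γ = 1/√(1 − 0.4336²) = 1/√0.8120 = 1.110; τ_1 = 35.8/1.110 = 32.26 h.
Leg 2: γ = 1.998; τ_2 = 6.69/1.998 = 3.348 h.
Leg 3: γ = 1/√(1 − 0.6683²) = 1/√0.5534 = 1.344; τ_3 = 29.5/1.344 = 21.94 h.
Total: 32.26 + 3.348 + 21.94 h.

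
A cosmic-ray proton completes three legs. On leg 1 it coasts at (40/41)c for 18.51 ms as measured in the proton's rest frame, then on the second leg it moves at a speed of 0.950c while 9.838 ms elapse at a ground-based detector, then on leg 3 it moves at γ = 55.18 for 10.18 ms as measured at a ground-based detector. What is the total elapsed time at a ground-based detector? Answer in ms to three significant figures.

Δt = 104 ms

Leg 1: γ = 1/√(1 − (40/41)²) = 41/9 ≈ 4.556; Δt_1 = 4.556 × 18.51 = 84.32 ms.
Leg 2: 9.838 ms is already measured at a ground-based detector.
Leg 3: 10.18 ms is already measured at a ground-based detector.
Total: 84.32 + 9.838 + 10.18 ms.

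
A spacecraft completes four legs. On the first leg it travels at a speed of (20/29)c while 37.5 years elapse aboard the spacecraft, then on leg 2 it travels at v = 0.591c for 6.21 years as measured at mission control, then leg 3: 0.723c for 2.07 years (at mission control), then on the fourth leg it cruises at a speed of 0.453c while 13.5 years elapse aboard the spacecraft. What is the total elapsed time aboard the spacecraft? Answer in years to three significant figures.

Leg 1: 37.5 years is already measured aboard the spacecraft.
Leg 2: γ = 1/√(1 − 0.591²) = 1/√0.6507 = 1.240; τ_2 = 6.21/1.240 = 5.009 years.
Leg 3: γ = 1/√(1 − 0.723²) = 1/√0.4773 = 1.447; τ_3 = 2.07/1.447 = 1.430 years.
Leg 4: 13.5 years is already measured aboard the spacecraft.
Total: 37.50 + 5.009 + 1.430 + 13.50 years.

τ = 57.4 years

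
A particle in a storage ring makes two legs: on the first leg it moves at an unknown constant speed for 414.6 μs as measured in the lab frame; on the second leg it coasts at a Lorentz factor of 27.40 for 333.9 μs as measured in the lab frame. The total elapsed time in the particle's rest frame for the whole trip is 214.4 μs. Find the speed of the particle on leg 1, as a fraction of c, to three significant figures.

Leg 1: speed unknown; τ_1 = 414.6/γ_1.
Leg 2: γ = 27.40; τ_2 = 333.9/27.40 = 12.19 μs.
Total proper time: τ_1 + 12.19 = 214.4, so τ_1 = 214.4 − 12.19 = 202.2 μs.
γ_1 = 414.6/202.2 = 2.050; β = √(1 − 1/γ²) = √0.7621.

β = 0.873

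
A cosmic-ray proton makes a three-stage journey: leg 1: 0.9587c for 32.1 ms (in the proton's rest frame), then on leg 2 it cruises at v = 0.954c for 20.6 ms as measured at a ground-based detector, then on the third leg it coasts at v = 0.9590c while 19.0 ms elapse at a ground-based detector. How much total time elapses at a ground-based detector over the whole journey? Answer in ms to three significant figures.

Δt = 152 ms

Leg 1: γ = 1/√(1 − 0.9587²) = 1/√0.08089 = 3.516; Δt_1 = 3.516 × 32.1 = 112.9 ms.
Leg 2: 20.6 ms is already measured at a ground-based detector.
Leg 3: 19.0 ms is already measured at a ground-based detector.
Total: 112.9 + 20.60 + 19.00 ms.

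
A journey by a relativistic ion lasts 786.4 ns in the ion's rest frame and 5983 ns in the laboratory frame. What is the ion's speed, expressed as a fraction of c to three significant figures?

v = 0.991c

The proper time is measured in the ion's rest frame (both events occur at the ion's location); Δt is measured in the laboratory frame. γ = Δt/τ = 5983/786.4 = 7.608.
β = √(1 − 1/γ²) = √(1 − 0.01728) = √0.9827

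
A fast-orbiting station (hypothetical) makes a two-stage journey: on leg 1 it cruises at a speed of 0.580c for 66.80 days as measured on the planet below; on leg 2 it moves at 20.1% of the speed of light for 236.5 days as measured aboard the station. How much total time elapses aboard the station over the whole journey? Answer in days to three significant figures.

τ = 291 days

Leg 1: γ = 1/√(1 − 0.580²) = 1/√0.6636 = 1.228; τ_1 = 66.80/1.228 = 54.42 days.
Leg 2: 236.5 days is already measured aboard the station.
Total: 54.42 + 236.5 days.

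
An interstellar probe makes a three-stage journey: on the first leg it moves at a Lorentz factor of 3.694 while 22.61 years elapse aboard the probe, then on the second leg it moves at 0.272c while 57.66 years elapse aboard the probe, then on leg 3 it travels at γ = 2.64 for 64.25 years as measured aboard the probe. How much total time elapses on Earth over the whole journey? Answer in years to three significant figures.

Leg 1: γ = 3.694; Δt_1 = 3.694 × 22.61 = 83.52 years.
Leg 2: γ = 1/√(1 − 0.272²) = 1/√0.9260 = 1.039; Δt_2 = 1.039 × 57.66 = 59.92 years.
Leg 3: γ = 2.64; Δt_3 = 2.640 × 64.25 = 169.6 years.
Total: 83.52 + 59.92 + 169.6 years.

Δt = 313 years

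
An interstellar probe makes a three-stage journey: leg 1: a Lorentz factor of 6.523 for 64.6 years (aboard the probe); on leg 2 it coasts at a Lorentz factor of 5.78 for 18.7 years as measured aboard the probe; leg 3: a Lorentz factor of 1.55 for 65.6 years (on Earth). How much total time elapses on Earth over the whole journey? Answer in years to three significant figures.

Δt = 595 years

Leg 1: γ = 6.523; Δt_1 = 6.523 × 64.6 = 421.4 years.
Leg 2: γ = 5.78; Δt_2 = 5.780 × 18.7 = 108.1 years.
Leg 3: 65.6 years is already measured on Earth.
Total: 421.4 + 108.1 + 65.60 years.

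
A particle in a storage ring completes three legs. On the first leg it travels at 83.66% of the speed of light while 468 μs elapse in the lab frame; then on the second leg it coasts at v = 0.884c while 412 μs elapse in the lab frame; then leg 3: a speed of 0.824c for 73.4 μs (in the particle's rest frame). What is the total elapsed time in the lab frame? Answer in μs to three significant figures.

Leg 1: 468 μs is already measured in the lab frame.
Leg 2: 412 μs is already measured in the lab frame.
Leg 3: γ = 1/√(1 − 0.824²) = 1/√0.3210 = 1.765; Δt_3 = 1.765 × 73.4 = 129.5 μs.
Total: 468.0 + 412.0 + 129.5 μs.

Δt = 1010 μs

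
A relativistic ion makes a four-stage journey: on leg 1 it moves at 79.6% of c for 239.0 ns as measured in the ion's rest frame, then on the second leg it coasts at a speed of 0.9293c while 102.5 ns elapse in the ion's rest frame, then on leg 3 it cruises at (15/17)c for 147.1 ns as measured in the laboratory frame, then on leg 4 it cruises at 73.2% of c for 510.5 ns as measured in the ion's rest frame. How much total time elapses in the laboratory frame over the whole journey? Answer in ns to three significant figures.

Leg 1: β = 0.796; γ = 1/√(1 − 0.796²) = 1/√0.3664 = 1.652; Δt_1 = 1.652 × 239.0 = 394.8 ns.
Leg 2: γ = 1/√(1 − 0.9293²) = 1/√0.1364 = 2.708; Δt_2 = 2.708 × 102.5 = 277.5 ns.
Leg 3: 147.1 ns is already measured in the laboratory frame.
Leg 4: β = 0.732; γ = 1/√(1 − 0.732²) = 1/√0.4642 = 1.468; Δt_4 = 1.468 × 510.5 = 749.3 ns.
Total: 394.8 + 277.5 + 147.1 + 749.3 ns.

Δt = 1570 ns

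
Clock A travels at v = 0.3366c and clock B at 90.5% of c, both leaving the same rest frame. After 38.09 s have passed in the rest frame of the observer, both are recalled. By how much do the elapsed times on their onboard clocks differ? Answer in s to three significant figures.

|τ_A − τ_B| = 19.7 s

A: γ = 1/√(1 − 0.3366²) = 1/√0.8867 = 1.062; τ_A = 38.09/1.062 = 35.87 s.
B: β = 0.905; γ = 1/√(1 − 0.905²) = 1/√0.1810 = 2.351; τ_B = 38.09/2.351 = 16.20 s.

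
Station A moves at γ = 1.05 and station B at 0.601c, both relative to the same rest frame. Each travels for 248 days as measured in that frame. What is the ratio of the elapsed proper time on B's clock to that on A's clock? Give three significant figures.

τ_B/τ_A = 0.839

A: γ = 1.05. B: γ = 1/√(1 − 0.601²) = 1/√0.6388 = 1.251.
τ_A/τ_B = γ_B/γ_A = 1.251/1.050 = 1.192, so τ_B/τ_A = 0.8392.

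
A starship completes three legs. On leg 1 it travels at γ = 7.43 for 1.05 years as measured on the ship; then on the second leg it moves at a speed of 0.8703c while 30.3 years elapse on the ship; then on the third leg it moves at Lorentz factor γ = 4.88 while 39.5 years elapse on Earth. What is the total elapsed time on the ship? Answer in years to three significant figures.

Leg 1: 1.05 years is already measured on the ship.
Leg 2: 30.3 years is already measured on the ship.
Leg 3: γ = 4.88; τ_3 = 39.5/4.880 = 8.094 years.
Total: 1.050 + 30.30 + 8.094 years.

τ = 39.4 years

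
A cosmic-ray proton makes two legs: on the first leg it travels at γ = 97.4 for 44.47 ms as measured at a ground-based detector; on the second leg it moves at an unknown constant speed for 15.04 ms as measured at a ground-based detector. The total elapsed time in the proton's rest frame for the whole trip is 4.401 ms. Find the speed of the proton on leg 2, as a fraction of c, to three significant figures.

β = 0.965

Leg 1: γ = 97.4; τ_1 = 44.47/97.40 = 0.4566 ms.
Leg 2: speed unknown; τ_2 = 15.04/γ_2.
Total proper time: 0.4566 + τ_2 = 4.401, so τ_2 = 4.401 − 0.4566 = 3.944 ms.
γ_2 = 15.04/3.944 = 3.813; β = √(1 − 1/γ²) = √0.9312.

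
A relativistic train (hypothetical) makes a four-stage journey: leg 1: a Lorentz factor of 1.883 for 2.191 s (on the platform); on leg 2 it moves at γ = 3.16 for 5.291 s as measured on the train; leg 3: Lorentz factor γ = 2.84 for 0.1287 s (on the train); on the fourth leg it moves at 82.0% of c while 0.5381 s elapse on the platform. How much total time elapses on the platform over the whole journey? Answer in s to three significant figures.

Δt = 19.8 s

Leg 1: 2.191 s is already measured on the platform.
Leg 2: γ = 3.16; Δt_2 = 3.160 × 5.291 = 16.72 s.
Leg 3: γ = 2.84; Δt_3 = 2.840 × 0.1287 = 0.3655 s.
Leg 4: 0.5381 s is already measured on the platform.
Total: 2.191 + 16.72 + 0.3655 + 0.5381 s.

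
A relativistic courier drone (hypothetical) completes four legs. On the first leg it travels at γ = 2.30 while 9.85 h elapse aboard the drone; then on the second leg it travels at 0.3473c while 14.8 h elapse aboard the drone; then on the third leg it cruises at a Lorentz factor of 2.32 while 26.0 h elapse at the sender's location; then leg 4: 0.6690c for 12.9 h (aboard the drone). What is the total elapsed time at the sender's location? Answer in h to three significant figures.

Leg 1: γ = 2.30; Δt_1 = 2.300 × 9.85 = 22.65 h.
Leg 2: γ = 1/√(1 − 0.3473²) = 1/√0.8794 = 1.066; Δt_2 = 1.066 × 14.8 = 15.78 h.
Leg 3: 26.0 h is already measured at the sender's location.
Leg 4: γ = 1/√(1 − 0.6690²) = 1/√0.5524 = 1.345; Δt_4 = 1.345 × 12.9 = 17.36 h.
Total: 22.65 + 15.78 + 26.00 + 17.36 h.

Δt = 81.8 h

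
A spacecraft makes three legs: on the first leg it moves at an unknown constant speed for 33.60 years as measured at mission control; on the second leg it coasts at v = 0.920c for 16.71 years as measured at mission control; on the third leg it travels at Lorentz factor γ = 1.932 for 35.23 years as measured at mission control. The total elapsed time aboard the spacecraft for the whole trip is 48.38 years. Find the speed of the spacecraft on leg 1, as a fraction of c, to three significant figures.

β = 0.712

Leg 1: speed unknown; τ_1 = 33.60/γ_1.
Leg 2: γ = 1/√(1 − 0.920²) = 1/√0.1536 = 2.552; τ_2 = 16.71/2.552 = 6.549 years.
Leg 3: γ = 1.932; τ_3 = 35.23/1.932 = 18.23 years.
Total proper time: τ_1 + 6.549 + 18.23 = 48.38, so τ_1 = 48.38 − 24.78 = 23.60 years.
γ_1 = 33.60/23.60 = 1.424; β = √(1 − 1/γ²) = √0.5068.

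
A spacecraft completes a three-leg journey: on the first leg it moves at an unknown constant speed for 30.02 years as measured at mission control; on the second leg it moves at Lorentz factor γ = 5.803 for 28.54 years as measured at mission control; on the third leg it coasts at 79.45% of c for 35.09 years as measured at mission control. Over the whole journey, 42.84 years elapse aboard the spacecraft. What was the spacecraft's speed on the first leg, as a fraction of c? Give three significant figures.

Leg 1: speed unknown; τ_1 = 30.02/γ_1.
Leg 2: γ = 5.803; τ_2 = 28.54/5.803 = 4.918 years.
Leg 3: β = 0.7945; γ = 1/√(1 − 0.7945²) = 1/√0.3688 = 1.647; τ_3 = 35.09/1.647 = 21.31 years.
Total proper time: τ_1 + 4.918 + 21.31 = 42.84, so τ_1 = 42.84 − 26.23 = 16.61 years.
γ_1 = 30.02/16.61 = 1.807; β = √(1 − 1/γ²) = √0.6938.

β = 0.833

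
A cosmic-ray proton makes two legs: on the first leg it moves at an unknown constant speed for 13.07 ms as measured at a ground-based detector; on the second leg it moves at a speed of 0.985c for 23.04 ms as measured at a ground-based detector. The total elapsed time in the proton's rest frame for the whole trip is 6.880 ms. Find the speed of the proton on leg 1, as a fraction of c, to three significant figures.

Leg 1: speed unknown; τ_1 = 13.07/γ_1.
Leg 2: γ = 1/√(1 − 0.985²) = 1/√0.02977 = 5.795; τ_2 = 23.04/5.795 = 3.976 ms.
Total proper time: τ_1 + 3.976 = 6.880, so τ_1 = 6.880 − 3.976 = 2.904 ms.
γ_1 = 13.07/2.904 = 4.500; β = √(1 − 1/γ²) = √0.9506.

β = 0.975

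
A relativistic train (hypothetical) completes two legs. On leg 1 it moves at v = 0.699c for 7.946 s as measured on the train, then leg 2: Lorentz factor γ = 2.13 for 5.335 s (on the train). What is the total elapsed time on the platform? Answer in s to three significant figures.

Δt = 22.5 s

Leg 1: γ = 1/√(1 − 0.699²) = 1/√0.5114 = 1.398; Δt_1 = 1.398 × 7.946 = 11.11 s.
Leg 2: γ = 2.13; Δt_2 = 2.130 × 5.335 = 11.36 s.
Total: 11.11 + 11.36 s.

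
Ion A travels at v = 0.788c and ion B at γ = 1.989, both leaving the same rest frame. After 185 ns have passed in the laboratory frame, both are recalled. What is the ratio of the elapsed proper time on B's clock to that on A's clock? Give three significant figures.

A: γ = 1/√(1 − 0.788²) = 1/√0.3791 = 1.624. B: γ = 1.989.
τ_A/τ_B = γ_B/γ_A = 1.989/1.624 = 1.225, so τ_B/τ_A = 0.8166.

τ_B/τ_A = 0.817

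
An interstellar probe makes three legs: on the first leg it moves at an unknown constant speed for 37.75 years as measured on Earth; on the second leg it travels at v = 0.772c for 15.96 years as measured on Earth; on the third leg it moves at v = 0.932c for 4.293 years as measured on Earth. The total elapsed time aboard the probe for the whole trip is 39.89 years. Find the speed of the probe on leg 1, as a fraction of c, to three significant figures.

Leg 1: speed unknown; τ_1 = 37.75/γ_1.
Leg 2: γ = 1/√(1 − 0.772²) = 1/√0.4040 = 1.573; τ_2 = 15.96/1.573 = 10.14 years.
Leg 3: γ = 1/√(1 − 0.932²) = 1/√0.1314 = 2.759; τ_3 = 4.293/2.759 = 1.556 years.
Total proper time: τ_1 + 10.14 + 1.556 = 39.89, so τ_1 = 39.89 − 11.70 = 28.19 years.
γ_1 = 37.75/28.19 = 1.339; β = √(1 − 1/γ²) = √0.4424.

β = 0.665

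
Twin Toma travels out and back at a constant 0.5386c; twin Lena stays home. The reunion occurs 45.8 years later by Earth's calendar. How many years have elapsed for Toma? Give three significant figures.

γ = 1/√(1 − 0.5386²) = 1/√0.7099 = 1.187
Toma's clock measures proper time along the trip: τ = Δt/γ = 45.8/1.187 years.

τ = 38.6 years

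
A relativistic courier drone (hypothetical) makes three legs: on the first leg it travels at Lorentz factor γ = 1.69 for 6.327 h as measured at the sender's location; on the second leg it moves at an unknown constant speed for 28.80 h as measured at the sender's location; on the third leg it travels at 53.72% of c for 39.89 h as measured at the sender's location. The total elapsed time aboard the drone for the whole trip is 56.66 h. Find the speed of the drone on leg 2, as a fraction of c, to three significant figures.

β = 0.743

Leg 1: γ = 1.69; τ_1 = 6.327/1.690 = 3.744 h.
Leg 2: speed unknown; τ_2 = 28.80/γ_2.
Leg 3: β = 0.5372; γ = 1/√(1 − 0.5372²) = 1/√0.7114 = 1.186; τ_3 = 39.89/1.186 = 33.65 h.
Total proper time: 3.744 + τ_2 + 33.65 = 56.66, so τ_2 = 56.66 − 37.39 = 19.27 h.
γ_2 = 28.80/19.27 = 1.494; β = √(1 − 1/γ²) = √0.5523.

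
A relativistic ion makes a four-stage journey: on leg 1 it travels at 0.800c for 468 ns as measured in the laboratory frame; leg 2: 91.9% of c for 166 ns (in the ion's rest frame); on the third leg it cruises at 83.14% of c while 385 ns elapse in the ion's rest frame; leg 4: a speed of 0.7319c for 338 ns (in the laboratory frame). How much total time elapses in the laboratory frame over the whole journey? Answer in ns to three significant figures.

Leg 1: 468 ns is already measured in the laboratory frame.
Leg 2: β = 0.919; γ = 1/√(1 − 0.919²) = 1/√0.1554 = 2.536; Δt_2 = 2.536 × 166 = 421.0 ns.
Leg 3: β = 0.8314; γ = 1/√(1 − 0.8314²) = 1/√0.3088 = 1.800; Δt_3 = 1.800 × 385 = 692.9 ns.
Leg 4: 338 ns is already measured in the laboratory frame.
Total: 468.0 + 421.0 + 692.9 + 338.0 ns.

Δt = 1920 ns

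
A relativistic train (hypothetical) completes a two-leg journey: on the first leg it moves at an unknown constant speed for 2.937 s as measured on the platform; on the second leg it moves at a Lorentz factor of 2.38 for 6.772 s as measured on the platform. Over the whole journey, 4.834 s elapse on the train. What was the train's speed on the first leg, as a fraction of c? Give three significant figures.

Leg 1: speed unknown; τ_1 = 2.937/γ_1.
Leg 2: γ = 2.38; τ_2 = 6.772/2.380 = 2.845 s.
Total proper time: τ_1 + 2.845 = 4.834, so τ_1 = 4.834 − 2.845 = 1.989 s.
γ_1 = 2.937/1.989 = 1.477; β = √(1 − 1/γ²) = √0.5415.

β = 0.736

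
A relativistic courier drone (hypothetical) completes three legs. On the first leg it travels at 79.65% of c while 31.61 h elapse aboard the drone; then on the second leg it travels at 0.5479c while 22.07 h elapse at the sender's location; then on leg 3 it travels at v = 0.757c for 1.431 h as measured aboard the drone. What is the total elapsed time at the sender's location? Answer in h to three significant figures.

Δt = 76.5 h

Leg 1: β = 0.7965; γ = 1/√(1 − 0.7965²) = 1/√0.3656 = 1.654; Δt_1 = 1.654 × 31.61 = 52.28 h.
Leg 2: 22.07 h is already measured at the sender's location.
Leg 3: γ = 1/√(1 − 0.757²) = 1/√0.4270 = 1.530; Δt_3 = 1.530 × 1.431 = 2.190 h.
Total: 52.28 + 22.07 + 2.190 h.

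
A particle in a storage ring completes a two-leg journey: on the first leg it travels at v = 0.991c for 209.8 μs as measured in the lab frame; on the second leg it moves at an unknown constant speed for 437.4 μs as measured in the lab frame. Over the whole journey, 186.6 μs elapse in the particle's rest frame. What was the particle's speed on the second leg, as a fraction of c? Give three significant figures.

β = 0.932

Leg 1: γ = 1/√(1 − 0.991²) = 1/√0.01792 = 7.470; τ_1 = 209.8/7.470 = 28.08 μs.
Leg 2: speed unknown; τ_2 = 437.4/γ_2.
Total proper time: 28.08 + τ_2 = 186.6, so τ_2 = 186.6 − 28.08 = 158.5 μs.
γ_2 = 437.4/158.5 = 2.759; β = √(1 − 1/γ²) = √0.8687.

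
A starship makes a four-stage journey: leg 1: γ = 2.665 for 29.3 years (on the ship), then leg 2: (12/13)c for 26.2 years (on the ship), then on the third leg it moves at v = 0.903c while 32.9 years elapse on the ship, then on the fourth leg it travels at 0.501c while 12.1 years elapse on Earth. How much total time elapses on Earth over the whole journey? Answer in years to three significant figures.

Δt = 235 years

Leg 1: γ = 2.665; Δt_1 = 2.665 × 29.3 = 78.08 years.
Leg 2: γ = 1/√(1 − (12/13)²) = 13/5 = 2.600; Δt_2 = 2.600 × 26.2 = 68.12 years.
Leg 3: γ = 1/√(1 − 0.903²) = 1/√0.1846 = 2.328; Δt_3 = 2.328 × 32.9 = 76.58 years.
Leg 4: 12.1 years is already measured on Earth.
Total: 78.08 + 68.12 + 76.58 + 12.10 years.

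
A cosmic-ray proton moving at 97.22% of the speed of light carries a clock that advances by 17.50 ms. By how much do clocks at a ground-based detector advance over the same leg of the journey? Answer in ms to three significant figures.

β = 0.9722; γ = 1/√(1 − 0.9722²) = 1/√0.05483 = 4.271
The interval measured in the proton's rest frame is the proper time (both events occur at the same place in that frame); the lab-frame interval is Δt = γτ = 4.271 × 17.50 ms.

Δt = 74.7 ms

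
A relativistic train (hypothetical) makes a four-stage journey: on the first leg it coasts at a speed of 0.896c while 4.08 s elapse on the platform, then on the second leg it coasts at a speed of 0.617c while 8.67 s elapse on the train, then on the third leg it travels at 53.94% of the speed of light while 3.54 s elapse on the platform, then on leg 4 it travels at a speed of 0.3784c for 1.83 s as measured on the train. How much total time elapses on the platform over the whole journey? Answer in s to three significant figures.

Δt = 20.6 s

Leg 1: 4.08 s is already measured on the platform.
Leg 2: γ = 1/√(1 − 0.617²) = 1/√0.6193 = 1.271; Δt_2 = 1.271 × 8.67 = 11.02 s.
Leg 3: 3.54 s is already measured on the platform.
Leg 4: γ = 1/√(1 − 0.3784²) = 1/√0.8568 = 1.080; Δt_4 = 1.080 × 1.83 = 1.977 s.
Total: 4.080 + 11.02 + 3.540 + 1.977 s.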